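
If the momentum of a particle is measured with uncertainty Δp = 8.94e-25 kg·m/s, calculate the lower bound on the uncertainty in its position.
58.981 pm

Using the Heisenberg uncertainty principle:
ΔxΔp ≥ ℏ/2

The minimum uncertainty in position is:
Δx_min = ℏ/(2Δp)
Δx_min = (1.055e-34 J·s) / (2 × 8.940e-25 kg·m/s)
Δx_min = 5.898e-11 m = 58.981 pm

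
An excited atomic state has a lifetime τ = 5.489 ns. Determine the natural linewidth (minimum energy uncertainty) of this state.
59.957 neV

Using the energy-time uncertainty principle:
ΔEΔt ≥ ℏ/2

The lifetime τ represents the time uncertainty Δt.
The natural linewidth (minimum energy uncertainty) is:

ΔE = ℏ/(2τ)
ΔE = (1.055e-34 J·s) / (2 × 5.489e-09 s)
ΔE = 9.606e-27 J = 59.957 neV

This natural linewidth limits the precision of spectroscopic measurements.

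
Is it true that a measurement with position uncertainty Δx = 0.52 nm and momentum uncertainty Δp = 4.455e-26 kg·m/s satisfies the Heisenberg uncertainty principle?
No, it violates the uncertainty principle (impossible measurement).

Calculate the product ΔxΔp:
ΔxΔp = (5.200e-10 m) × (4.455e-26 kg·m/s)
ΔxΔp = 2.317e-35 J·s

Compare to the minimum allowed value ℏ/2:
ℏ/2 = 5.273e-35 J·s

Since ΔxΔp = 2.317e-35 J·s < 5.273e-35 J·s = ℏ/2,
the measurement violates the uncertainty principle.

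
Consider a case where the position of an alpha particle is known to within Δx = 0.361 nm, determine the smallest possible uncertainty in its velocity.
21.982 m/s

Using the Heisenberg uncertainty principle and Δp = mΔv:
ΔxΔp ≥ ℏ/2
Δx(mΔv) ≥ ℏ/2

The minimum uncertainty in velocity is:
Δv_min = ℏ/(2mΔx)
Δv_min = (1.055e-34 J·s) / (2 × 6.645e-27 kg × 3.610e-10 m)
Δv_min = 2.198e+01 m/s = 21.982 m/s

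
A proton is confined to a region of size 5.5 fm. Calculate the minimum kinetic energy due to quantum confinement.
171.486 keV

Using the uncertainty principle:

1. Position uncertainty: Δx ≈ 5.500e-15 m
2. Minimum momentum uncertainty: Δp = ℏ/(2Δx) = 9.587e-21 kg·m/s
3. Minimum kinetic energy:
   KE = (Δp)²/(2m) = (9.587e-21)²/(2 × 1.673e-27 kg)
   KE = 2.748e-14 J = 171.486 keV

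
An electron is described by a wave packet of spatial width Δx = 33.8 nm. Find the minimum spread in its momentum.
1.560 × 10^-27 kg·m/s

For a wave packet, the spatial width Δx and momentum spread Δp are related by the uncertainty principle:
ΔxΔp ≥ ℏ/2

The minimum momentum spread is:
Δp_min = ℏ/(2Δx)
Δp_min = (1.055e-34 J·s) / (2 × 3.380e-08 m)
Δp_min = 1.560e-27 kg·m/s

A wave packet cannot have both a well-defined position and well-defined momentum.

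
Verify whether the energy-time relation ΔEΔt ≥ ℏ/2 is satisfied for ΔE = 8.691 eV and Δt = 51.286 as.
Yes, it satisfies the uncertainty relation.

Calculate the product ΔEΔt:
ΔE = 8.691 eV = 1.392e-18 J
ΔEΔt = (1.392e-18 J) × (5.129e-17 s)
ΔEΔt = 7.141e-35 J·s

Compare to the minimum allowed value ℏ/2:
ℏ/2 = 5.273e-35 J·s

Since ΔEΔt = 7.141e-35 J·s ≥ 5.273e-35 J·s = ℏ/2,
this satisfies the uncertainty relation.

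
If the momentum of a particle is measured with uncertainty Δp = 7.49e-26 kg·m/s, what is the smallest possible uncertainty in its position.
703.987 pm

Using the Heisenberg uncertainty principle:
ΔxΔp ≥ ℏ/2

The minimum uncertainty in position is:
Δx_min = ℏ/(2Δp)
Δx_min = (1.055e-34 J·s) / (2 × 7.490e-26 kg·m/s)
Δx_min = 7.040e-10 m = 703.987 pm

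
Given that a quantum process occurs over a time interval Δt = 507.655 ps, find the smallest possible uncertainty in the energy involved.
648.287 neV

Using the energy-time uncertainty principle:
ΔEΔt ≥ ℏ/2

The minimum uncertainty in energy is:
ΔE_min = ℏ/(2Δt)
ΔE_min = (1.055e-34 J·s) / (2 × 5.077e-10 s)
ΔE_min = 1.039e-25 J = 648.287 neV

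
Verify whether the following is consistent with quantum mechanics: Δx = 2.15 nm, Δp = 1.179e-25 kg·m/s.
Yes, it satisfies the uncertainty principle.

Calculate the product ΔxΔp:
ΔxΔp = (2.150e-09 m) × (1.179e-25 kg·m/s)
ΔxΔp = 2.535e-34 J·s

Compare to the minimum allowed value ℏ/2:
ℏ/2 = 5.273e-35 J·s

Since ΔxΔp = 2.535e-34 J·s ≥ 5.273e-35 J·s = ℏ/2,
the measurement satisfies the uncertainty principle.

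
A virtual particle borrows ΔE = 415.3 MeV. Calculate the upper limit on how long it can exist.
7.925 × 10^-25 s

Using the energy-time uncertainty principle:
ΔEΔt ≥ ℏ/2

For a virtual particle borrowing energy ΔE, the maximum lifetime is:
Δt_max = ℏ/(2ΔE)

Converting energy:
ΔE = 415.3 MeV = 6.654e-11 J

Δt_max = (1.055e-34 J·s) / (2 × 6.654e-11 J)
Δt_max = 7.925e-25 s = 7.925 × 10^-25 s

Virtual particles with higher borrowed energy exist for shorter times.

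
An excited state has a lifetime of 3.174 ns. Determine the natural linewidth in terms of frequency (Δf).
25.072 MHz

Using the energy-time uncertainty principle and E = hf:
ΔEΔt ≥ ℏ/2
hΔf·Δt ≥ ℏ/2

The minimum frequency uncertainty is:
Δf = ℏ/(2hτ) = 1/(4πτ)
Δf = 1/(4π × 3.174e-09 s)
Δf = 2.507e+07 Hz = 25.072 MHz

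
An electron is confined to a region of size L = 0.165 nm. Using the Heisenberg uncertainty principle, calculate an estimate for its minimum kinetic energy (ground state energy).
349.861 meV

Using the uncertainty principle to estimate ground state energy:

1. The position uncertainty is approximately the confinement size:
   Δx ≈ L = 1.650e-10 m

2. From ΔxΔp ≥ ℏ/2, the minimum momentum uncertainty is:
   Δp ≈ ℏ/(2L) = 3.196e-25 kg·m/s

3. The kinetic energy is approximately:
   KE ≈ (Δp)²/(2m) = (3.196e-25)²/(2 × 9.109e-31 kg)
   KE ≈ 5.605e-20 J = 349.861 meV

This is an order-of-magnitude estimate of the ground state energy.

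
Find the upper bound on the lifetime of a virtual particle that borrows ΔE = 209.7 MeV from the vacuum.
1.569 ys

Using the energy-time uncertainty principle:
ΔEΔt ≥ ℏ/2

For a virtual particle borrowing energy ΔE, the maximum lifetime is:
Δt_max = ℏ/(2ΔE)

Converting energy:
ΔE = 209.7 MeV = 3.360e-11 J

Δt_max = (1.055e-34 J·s) / (2 × 3.360e-11 J)
Δt_max = 1.569e-24 s = 1.569 ys

Virtual particles with higher borrowed energy exist for shorter times.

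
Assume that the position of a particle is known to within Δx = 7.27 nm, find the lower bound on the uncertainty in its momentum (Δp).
7.253 × 10^-27 kg·m/s

Using the Heisenberg uncertainty principle:
ΔxΔp ≥ ℏ/2

The minimum uncertainty in momentum is:
Δp_min = ℏ/(2Δx)
Δp_min = (1.055e-34 J·s) / (2 × 7.270e-09 m)
Δp_min = 7.253e-27 kg·m/s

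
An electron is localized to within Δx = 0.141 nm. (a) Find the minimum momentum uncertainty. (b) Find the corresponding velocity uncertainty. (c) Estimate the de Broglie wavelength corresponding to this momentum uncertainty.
(a) Δp_min = 3.740 × 10^-25 kg·m/s
(b) Δv_min = 410.524 km/s
(c) λ_dB = 1.772 nm

Step-by-step:

(a) From the uncertainty principle:
Δp_min = ℏ/(2Δx) = (1.055e-34 J·s)/(2 × 1.410e-10 m) = 3.740e-25 kg·m/s

(b) The velocity uncertainty:
Δv = Δp/m = (3.740e-25 kg·m/s)/(9.109e-31 kg) = 4.105e+05 m/s = 410.524 km/s

(c) The de Broglie wavelength for this momentum:
λ = h/p = (6.626e-34 J·s)/(3.740e-25 kg·m/s) = 1.772e-09 m = 1.772 nm

Note: The de Broglie wavelength is comparable to the localization size, as expected from wave-particle duality.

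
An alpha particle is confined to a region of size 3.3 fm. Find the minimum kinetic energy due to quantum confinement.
119.909 keV

Using the uncertainty principle:

1. Position uncertainty: Δx ≈ 3.300e-15 m
2. Minimum momentum uncertainty: Δp = ℏ/(2Δx) = 1.598e-20 kg·m/s
3. Minimum kinetic energy:
   KE = (Δp)²/(2m) = (1.598e-20)²/(2 × 6.645e-27 kg)
   KE = 1.921e-14 J = 119.909 keV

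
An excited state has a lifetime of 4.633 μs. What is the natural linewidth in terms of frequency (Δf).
17.176 kHz

Using the energy-time uncertainty principle and E = hf:
ΔEΔt ≥ ℏ/2
hΔf·Δt ≥ ℏ/2

The minimum frequency uncertainty is:
Δf = ℏ/(2hτ) = 1/(4πτ)
Δf = 1/(4π × 4.633e-06 s)
Δf = 1.718e+04 Hz = 17.176 kHz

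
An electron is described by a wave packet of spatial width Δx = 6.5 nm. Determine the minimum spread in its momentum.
8.112 × 10^-27 kg·m/s

For a wave packet, the spatial width Δx and momentum spread Δp are related by the uncertainty principle:
ΔxΔp ≥ ℏ/2

The minimum momentum spread is:
Δp_min = ℏ/(2Δx)
Δp_min = (1.055e-34 J·s) / (2 × 6.500e-09 m)
Δp_min = 8.112e-27 kg·m/s

A wave packet cannot have both a well-defined position and well-defined momentum.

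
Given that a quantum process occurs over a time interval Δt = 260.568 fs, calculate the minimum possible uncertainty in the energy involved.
1.263 meV

Using the energy-time uncertainty principle:
ΔEΔt ≥ ℏ/2

The minimum uncertainty in energy is:
ΔE_min = ℏ/(2Δt)
ΔE_min = (1.055e-34 J·s) / (2 × 2.606e-13 s)
ΔE_min = 2.024e-22 J = 1.263 meV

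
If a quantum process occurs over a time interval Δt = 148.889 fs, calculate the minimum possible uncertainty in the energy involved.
2.210 meV

Using the energy-time uncertainty principle:
ΔEΔt ≥ ℏ/2

The minimum uncertainty in energy is:
ΔE_min = ℏ/(2Δt)
ΔE_min = (1.055e-34 J·s) / (2 × 1.489e-13 s)
ΔE_min = 3.541e-22 J = 2.210 meV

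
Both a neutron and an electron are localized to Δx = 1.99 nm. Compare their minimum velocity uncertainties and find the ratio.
The electron has the larger minimum velocity uncertainty, by a ratio of 1838.7.

For both particles, Δp_min = ℏ/(2Δx) = 2.650e-26 kg·m/s (same for both).

The velocity uncertainty is Δv = Δp/m:
- neutron: Δv = 2.650e-26 / 1.675e-27 = 1.582e+01 m/s = 15.820 m/s
- electron: Δv = 2.650e-26 / 9.109e-31 = 2.909e+04 m/s = 29.087 km/s

Ratio: 2.909e+04 / 1.582e+01 = 1838.7

The lighter particle has larger velocity uncertainty because Δv ∝ 1/m.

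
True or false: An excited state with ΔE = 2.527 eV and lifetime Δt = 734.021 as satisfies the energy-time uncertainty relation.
Yes, it satisfies the uncertainty relation.

Calculate the product ΔEΔt:
ΔE = 2.527 eV = 4.049e-19 J
ΔEΔt = (4.049e-19 J) × (7.340e-16 s)
ΔEΔt = 2.972e-34 J·s

Compare to the minimum allowed value ℏ/2:
ℏ/2 = 5.273e-35 J·s

Since ΔEΔt = 2.972e-34 J·s ≥ 5.273e-35 J·s = ℏ/2,
this satisfies the uncertainty relation.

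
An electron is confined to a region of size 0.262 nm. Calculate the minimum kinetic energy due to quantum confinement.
138.759 meV

Using the uncertainty principle:

1. Position uncertainty: Δx ≈ 2.620e-10 m
2. Minimum momentum uncertainty: Δp = ℏ/(2Δx) = 2.013e-25 kg·m/s
3. Minimum kinetic energy:
   KE = (Δp)²/(2m) = (2.013e-25)²/(2 × 9.109e-31 kg)
   KE = 2.223e-20 J = 138.759 meV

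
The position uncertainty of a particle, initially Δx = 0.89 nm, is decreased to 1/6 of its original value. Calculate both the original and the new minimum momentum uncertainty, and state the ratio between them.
Original Δp_min = 5.925 × 10^-26 kg·m/s; new Δp'_min = 3.555 × 10^-25 kg·m/s; ratio Δp'_min/Δp_min = 6.

From the uncertainty principle ΔxΔp ≥ ℏ/2, the minimum momentum uncertainty is Δp_min = ℏ/(2Δx).

Original (Δx = 0.89 nm = 8.900e-10 m):
Δp_min = (1.055e-34 J·s)/(2 × 8.900e-10 m) = 5.925e-26 kg·m/s

When Δx → (1/6)Δx:
Δp'_min = ℏ/(2 × (1/6)Δx) = 6 × ℏ/(2Δx) = 6 × Δp_min
Δp'_min = 6 × 5.925e-26 kg·m/s = 3.555e-25 kg·m/s

Since Δp_min ∝ 1/Δx, when Δx is decreased to 1/6 of its original value, Δp_min increases to 6 times its original value.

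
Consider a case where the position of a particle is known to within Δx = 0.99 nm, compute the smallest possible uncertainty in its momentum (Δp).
5.326 × 10^-26 kg·m/s

Using the Heisenberg uncertainty principle:
ΔxΔp ≥ ℏ/2

The minimum uncertainty in momentum is:
Δp_min = ℏ/(2Δx)
Δp_min = (1.055e-34 J·s) / (2 × 9.900e-10 m)
Δp_min = 5.326e-26 kg·m/s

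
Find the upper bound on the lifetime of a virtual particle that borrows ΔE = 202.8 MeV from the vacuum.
1.623 ys

Using the energy-time uncertainty principle:
ΔEΔt ≥ ℏ/2

For a virtual particle borrowing energy ΔE, the maximum lifetime is:
Δt_max = ℏ/(2ΔE)

Converting energy:
ΔE = 202.8 MeV = 3.249e-11 J

Δt_max = (1.055e-34 J·s) / (2 × 3.249e-11 J)
Δt_max = 1.623e-24 s = 1.623 ys

Virtual particles with higher borrowed energy exist for shorter times.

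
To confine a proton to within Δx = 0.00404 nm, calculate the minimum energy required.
317.827 meV

Localizing a particle requires giving it sufficient momentum uncertainty:

1. From uncertainty principle: Δp ≥ ℏ/(2Δx)
   Δp_min = (1.055e-34 J·s) / (2 × 4.040e-12 m)
   Δp_min = 1.305e-23 kg·m/s

2. This momentum uncertainty corresponds to kinetic energy:
   KE ≈ (Δp)²/(2m) = (1.305e-23)²/(2 × 1.673e-27 kg)
   KE = 5.092e-20 J = 317.827 meV

Tighter localization requires more energy.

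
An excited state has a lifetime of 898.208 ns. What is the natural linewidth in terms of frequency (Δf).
88.596 kHz

Using the energy-time uncertainty principle and E = hf:
ΔEΔt ≥ ℏ/2
hΔf·Δt ≥ ℏ/2

The minimum frequency uncertainty is:
Δf = ℏ/(2hτ) = 1/(4πτ)
Δf = 1/(4π × 8.982e-07 s)
Δf = 8.860e+04 Hz = 88.596 kHz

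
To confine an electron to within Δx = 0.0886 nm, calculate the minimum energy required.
1.213 eV

Localizing a particle requires giving it sufficient momentum uncertainty:

1. From uncertainty principle: Δp ≥ ℏ/(2Δx)
   Δp_min = (1.055e-34 J·s) / (2 × 8.860e-11 m)
   Δp_min = 5.951e-25 kg·m/s

2. This momentum uncertainty corresponds to kinetic energy:
   KE ≈ (Δp)²/(2m) = (5.951e-25)²/(2 × 9.109e-31 kg)
   KE = 1.944e-19 J = 1.213 eV

Tighter localization requires more energy.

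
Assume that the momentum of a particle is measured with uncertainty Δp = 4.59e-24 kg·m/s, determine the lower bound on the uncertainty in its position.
11.488 pm

Using the Heisenberg uncertainty principle:
ΔxΔp ≥ ℏ/2

The minimum uncertainty in position is:
Δx_min = ℏ/(2Δp)
Δx_min = (1.055e-34 J·s) / (2 × 4.590e-24 kg·m/s)
Δx_min = 1.149e-11 m = 11.488 pm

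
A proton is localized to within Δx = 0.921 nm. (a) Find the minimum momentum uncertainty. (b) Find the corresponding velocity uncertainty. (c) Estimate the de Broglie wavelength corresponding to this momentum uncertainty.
(a) Δp_min = 5.725 × 10^-26 kg·m/s
(b) Δv_min = 34.229 m/s
(c) λ_dB = 11.574 nm

Step-by-step:

(a) From the uncertainty principle:
Δp_min = ℏ/(2Δx) = (1.055e-34 J·s)/(2 × 9.210e-10 m) = 5.725e-26 kg·m/s

(b) The velocity uncertainty:
Δv = Δp/m = (5.725e-26 kg·m/s)/(1.673e-27 kg) = 3.423e+01 m/s = 34.229 m/s

(c) The de Broglie wavelength for this momentum:
λ = h/p = (6.626e-34 J·s)/(5.725e-26 kg·m/s) = 1.157e-08 m = 11.574 nm

Note: The de Broglie wavelength is comparable to the localization size, as expected from wave-particle duality.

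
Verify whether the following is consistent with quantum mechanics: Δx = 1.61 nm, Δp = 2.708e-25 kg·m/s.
Yes, it satisfies the uncertainty principle.

Calculate the product ΔxΔp:
ΔxΔp = (1.610e-09 m) × (2.708e-25 kg·m/s)
ΔxΔp = 4.360e-34 J·s

Compare to the minimum allowed value ℏ/2:
ℏ/2 = 5.273e-35 J·s

Since ΔxΔp = 4.360e-34 J·s ≥ 5.273e-35 J·s = ℏ/2,
the measurement satisfies the uncertainty principle.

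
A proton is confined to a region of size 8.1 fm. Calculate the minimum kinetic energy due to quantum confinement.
79.065 keV

Using the uncertainty principle:

1. Position uncertainty: Δx ≈ 8.100e-15 m
2. Minimum momentum uncertainty: Δp = ℏ/(2Δx) = 6.510e-21 kg·m/s
3. Minimum kinetic energy:
   KE = (Δp)²/(2m) = (6.510e-21)²/(2 × 1.673e-27 kg)
   KE = 1.267e-14 J = 79.065 keV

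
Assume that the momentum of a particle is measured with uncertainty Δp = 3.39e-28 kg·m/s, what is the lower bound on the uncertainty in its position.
155.542 nm

Using the Heisenberg uncertainty principle:
ΔxΔp ≥ ℏ/2

The minimum uncertainty in position is:
Δx_min = ℏ/(2Δp)
Δx_min = (1.055e-34 J·s) / (2 × 3.390e-28 kg·m/s)
Δx_min = 1.555e-07 m = 155.542 nm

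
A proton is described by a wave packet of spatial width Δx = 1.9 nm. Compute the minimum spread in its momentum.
2.775 × 10^-26 kg·m/s

For a wave packet, the spatial width Δx and momentum spread Δp are related by the uncertainty principle:
ΔxΔp ≥ ℏ/2

The minimum momentum spread is:
Δp_min = ℏ/(2Δx)
Δp_min = (1.055e-34 J·s) / (2 × 1.900e-09 m)
Δp_min = 2.775e-26 kg·m/s

A wave packet cannot have both a well-defined position and well-defined momentum.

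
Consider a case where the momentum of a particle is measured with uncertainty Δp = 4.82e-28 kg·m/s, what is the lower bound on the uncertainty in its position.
109.395 nm

Using the Heisenberg uncertainty principle:
ΔxΔp ≥ ℏ/2

The minimum uncertainty in position is:
Δx_min = ℏ/(2Δp)
Δx_min = (1.055e-34 J·s) / (2 × 4.820e-28 kg·m/s)
Δx_min = 1.094e-07 m = 109.395 nm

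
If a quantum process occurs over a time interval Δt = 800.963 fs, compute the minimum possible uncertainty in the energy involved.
410.888 μeV

Using the energy-time uncertainty principle:
ΔEΔt ≥ ℏ/2

The minimum uncertainty in energy is:
ΔE_min = ℏ/(2Δt)
ΔE_min = (1.055e-34 J·s) / (2 × 8.010e-13 s)
ΔE_min = 6.583e-23 J = 410.888 μeV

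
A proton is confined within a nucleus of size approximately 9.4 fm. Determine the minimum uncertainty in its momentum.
5.609 × 10^-21 kg·m/s

Using the Heisenberg uncertainty principle:
ΔxΔp ≥ ℏ/2

With Δx ≈ L = 9.400e-15 m (the confinement size):
Δp_min = ℏ/(2Δx)
Δp_min = (1.055e-34 J·s) / (2 × 9.400e-15 m)
Δp_min = 5.609e-21 kg·m/s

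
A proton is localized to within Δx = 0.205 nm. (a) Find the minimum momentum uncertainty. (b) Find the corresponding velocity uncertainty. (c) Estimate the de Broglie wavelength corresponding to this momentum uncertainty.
(a) Δp_min = 2.572 × 10^-25 kg·m/s
(b) Δv_min = 153.778 m/s
(c) λ_dB = 2.576 nm

Step-by-step:

(a) From the uncertainty principle:
Δp_min = ℏ/(2Δx) = (1.055e-34 J·s)/(2 × 2.050e-10 m) = 2.572e-25 kg·m/s

(b) The velocity uncertainty:
Δv = Δp/m = (2.572e-25 kg·m/s)/(1.673e-27 kg) = 1.538e+02 m/s = 153.778 m/s

(c) The de Broglie wavelength for this momentum:
λ = h/p = (6.626e-34 J·s)/(2.572e-25 kg·m/s) = 2.576e-09 m = 2.576 nm

Note: The de Broglie wavelength is comparable to the localization size, as expected from wave-particle duality.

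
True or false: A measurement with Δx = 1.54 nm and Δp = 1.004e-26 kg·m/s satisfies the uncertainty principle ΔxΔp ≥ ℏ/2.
No, it violates the uncertainty principle (impossible measurement).

Calculate the product ΔxΔp:
ΔxΔp = (1.540e-09 m) × (1.004e-26 kg·m/s)
ΔxΔp = 1.546e-35 J·s

Compare to the minimum allowed value ℏ/2:
ℏ/2 = 5.273e-35 J·s

Since ΔxΔp = 1.546e-35 J·s < 5.273e-35 J·s = ℏ/2,
the measurement violates the uncertainty principle.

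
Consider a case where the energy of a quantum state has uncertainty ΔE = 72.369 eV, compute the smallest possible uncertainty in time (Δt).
4.548 as

Using the energy-time uncertainty principle:
ΔEΔt ≥ ℏ/2

The minimum uncertainty in time is:
Δt_min = ℏ/(2ΔE)
Δt_min = (1.055e-34 J·s) / (2 × 1.159e-17 J)
Δt_min = 4.548e-18 s = 4.548 as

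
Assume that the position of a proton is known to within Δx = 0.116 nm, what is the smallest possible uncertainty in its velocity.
271.763 m/s

Using the Heisenberg uncertainty principle and Δp = mΔv:
ΔxΔp ≥ ℏ/2
Δx(mΔv) ≥ ℏ/2

The minimum uncertainty in velocity is:
Δv_min = ℏ/(2mΔx)
Δv_min = (1.055e-34 J·s) / (2 × 1.673e-27 kg × 1.160e-10 m)
Δv_min = 2.718e+02 m/s = 271.763 m/s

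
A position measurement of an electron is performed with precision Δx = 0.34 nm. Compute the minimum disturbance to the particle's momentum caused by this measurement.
1.551 × 10^-25 kg·m/s

The uncertainty principle implies that measuring position disturbs momentum:
ΔxΔp ≥ ℏ/2

When we measure position with precision Δx, we necessarily introduce a momentum uncertainty:
Δp ≥ ℏ/(2Δx)
Δp_min = (1.055e-34 J·s) / (2 × 3.400e-10 m)
Δp_min = 1.551e-25 kg·m/s

The more precisely we measure position, the greater the momentum disturbance.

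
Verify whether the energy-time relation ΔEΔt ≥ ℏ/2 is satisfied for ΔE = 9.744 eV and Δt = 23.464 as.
No, it violates the uncertainty relation.

Calculate the product ΔEΔt:
ΔE = 9.744 eV = 1.561e-18 J
ΔEΔt = (1.561e-18 J) × (2.346e-17 s)
ΔEΔt = 3.663e-35 J·s

Compare to the minimum allowed value ℏ/2:
ℏ/2 = 5.273e-35 J·s

Since ΔEΔt = 3.663e-35 J·s < 5.273e-35 J·s = ℏ/2,
this violates the uncertainty relation.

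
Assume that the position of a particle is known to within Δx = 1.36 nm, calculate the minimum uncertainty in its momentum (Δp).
3.877 × 10^-26 kg·m/s

Using the Heisenberg uncertainty principle:
ΔxΔp ≥ ℏ/2

The minimum uncertainty in momentum is:
Δp_min = ℏ/(2Δx)
Δp_min = (1.055e-34 J·s) / (2 × 1.360e-09 m)
Δp_min = 3.877e-26 kg·m/s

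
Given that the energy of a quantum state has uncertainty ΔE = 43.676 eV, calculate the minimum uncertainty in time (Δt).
7.535 as

Using the energy-time uncertainty principle:
ΔEΔt ≥ ℏ/2

The minimum uncertainty in time is:
Δt_min = ℏ/(2ΔE)
Δt_min = (1.055e-34 J·s) / (2 × 6.998e-18 J)
Δt_min = 7.535e-18 s = 7.535 as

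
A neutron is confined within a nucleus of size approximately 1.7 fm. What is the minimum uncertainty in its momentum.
3.102 × 10^-20 kg·m/s

Using the Heisenberg uncertainty principle:
ΔxΔp ≥ ℏ/2

With Δx ≈ L = 1.700e-15 m (the confinement size):
Δp_min = ℏ/(2Δx)
Δp_min = (1.055e-34 J·s) / (2 × 1.700e-15 m)
Δp_min = 3.102e-20 kg·m/s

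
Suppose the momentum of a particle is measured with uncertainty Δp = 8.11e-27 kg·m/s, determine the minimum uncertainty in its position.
6.502 nm

Using the Heisenberg uncertainty principle:
ΔxΔp ≥ ℏ/2

The minimum uncertainty in position is:
Δx_min = ℏ/(2Δp)
Δx_min = (1.055e-34 J·s) / (2 × 8.110e-27 kg·m/s)
Δx_min = 6.502e-09 m = 6.502 nm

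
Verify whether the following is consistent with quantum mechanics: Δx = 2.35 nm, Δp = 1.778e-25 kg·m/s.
Yes, it satisfies the uncertainty principle.

Calculate the product ΔxΔp:
ΔxΔp = (2.350e-09 m) × (1.778e-25 kg·m/s)
ΔxΔp = 4.178e-34 J·s

Compare to the minimum allowed value ℏ/2:
ℏ/2 = 5.273e-35 J·s

Since ΔxΔp = 4.178e-34 J·s ≥ 5.273e-35 J·s = ℏ/2,
the measurement satisfies the uncertainty principle.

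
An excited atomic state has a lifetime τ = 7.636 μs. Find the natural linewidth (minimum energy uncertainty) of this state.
43.099 peV

Using the energy-time uncertainty principle:
ΔEΔt ≥ ℏ/2

The lifetime τ represents the time uncertainty Δt.
The natural linewidth (minimum energy uncertainty) is:

ΔE = ℏ/(2τ)
ΔE = (1.055e-34 J·s) / (2 × 7.636e-06 s)
ΔE = 6.905e-30 J = 43.099 peV

This natural linewidth limits the precision of spectroscopic measurements.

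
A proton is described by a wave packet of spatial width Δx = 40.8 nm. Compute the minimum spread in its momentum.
1.292 × 10^-27 kg·m/s

For a wave packet, the spatial width Δx and momentum spread Δp are related by the uncertainty principle:
ΔxΔp ≥ ℏ/2

The minimum momentum spread is:
Δp_min = ℏ/(2Δx)
Δp_min = (1.055e-34 J·s) / (2 × 4.080e-08 m)
Δp_min = 1.292e-27 kg·m/s

A wave packet cannot have both a well-defined position and well-defined momentum.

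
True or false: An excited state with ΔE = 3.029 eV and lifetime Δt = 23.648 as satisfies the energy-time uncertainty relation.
No, it violates the uncertainty relation.

Calculate the product ΔEΔt:
ΔE = 3.029 eV = 4.853e-19 J
ΔEΔt = (4.853e-19 J) × (2.365e-17 s)
ΔEΔt = 1.148e-35 J·s

Compare to the minimum allowed value ℏ/2:
ℏ/2 = 5.273e-35 J·s

Since ΔEΔt = 1.148e-35 J·s < 5.273e-35 J·s = ℏ/2,
this violates the uncertainty relation.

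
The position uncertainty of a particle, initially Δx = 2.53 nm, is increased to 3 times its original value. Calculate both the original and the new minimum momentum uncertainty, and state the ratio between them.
Original Δp_min = 2.084 × 10^-26 kg·m/s; new Δp'_min = 6.947 × 10^-27 kg·m/s; ratio Δp'_min/Δp_min = 1/3.

From the uncertainty principle ΔxΔp ≥ ℏ/2, the minimum momentum uncertainty is Δp_min = ℏ/(2Δx).

Original (Δx = 2.53 nm = 2.530e-09 m):
Δp_min = (1.055e-34 J·s)/(2 × 2.530e-09 m) = 2.084e-26 kg·m/s

When Δx → 3Δx:
Δp'_min = ℏ/(2 × 3Δx) = (1/3) × ℏ/(2Δx) = (1/3) × Δp_min
Δp'_min = 1/3 × 2.084e-26 kg·m/s = 6.947e-27 kg·m/s

Since Δp_min ∝ 1/Δx, when Δx is increased to 3 times its original value, Δp_min decreases to 1/3 of its original value.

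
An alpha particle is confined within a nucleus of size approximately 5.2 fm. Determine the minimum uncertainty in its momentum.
1.014 × 10^-20 kg·m/s

Using the Heisenberg uncertainty principle:
ΔxΔp ≥ ℏ/2

With Δx ≈ L = 5.200e-15 m (the confinement size):
Δp_min = ℏ/(2Δx)
Δp_min = (1.055e-34 J·s) / (2 × 5.200e-15 m)
Δp_min = 1.014e-20 kg·m/s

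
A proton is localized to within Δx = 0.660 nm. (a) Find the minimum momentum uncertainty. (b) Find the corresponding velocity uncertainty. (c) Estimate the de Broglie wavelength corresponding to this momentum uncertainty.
(a) Δp_min = 7.989 × 10^-26 kg·m/s
(b) Δv_min = 47.764 m/s
(c) λ_dB = 8.294 nm

Step-by-step:

(a) From the uncertainty principle:
Δp_min = ℏ/(2Δx) = (1.055e-34 J·s)/(2 × 6.600e-10 m) = 7.989e-26 kg·m/s

(b) The velocity uncertainty:
Δv = Δp/m = (7.989e-26 kg·m/s)/(1.673e-27 kg) = 4.776e+01 m/s = 47.764 m/s

(c) The de Broglie wavelength for this momentum:
λ = h/p = (6.626e-34 J·s)/(7.989e-26 kg·m/s) = 8.294e-09 m = 8.294 nm

Note: The de Broglie wavelength is comparable to the localization size, as expected from wave-particle duality.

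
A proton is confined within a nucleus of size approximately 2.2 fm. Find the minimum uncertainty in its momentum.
2.397 × 10^-20 kg·m/s

Using the Heisenberg uncertainty principle:
ΔxΔp ≥ ℏ/2

With Δx ≈ L = 2.200e-15 m (the confinement size):
Δp_min = ℏ/(2Δx)
Δp_min = (1.055e-34 J·s) / (2 × 2.200e-15 m)
Δp_min = 2.397e-20 kg·m/s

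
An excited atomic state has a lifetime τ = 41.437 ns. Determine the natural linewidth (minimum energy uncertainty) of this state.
7.942 neV

Using the energy-time uncertainty principle:
ΔEΔt ≥ ℏ/2

The lifetime τ represents the time uncertainty Δt.
The natural linewidth (minimum energy uncertainty) is:

ΔE = ℏ/(2τ)
ΔE = (1.055e-34 J·s) / (2 × 4.144e-08 s)
ΔE = 1.273e-27 J = 7.942 neV

This natural linewidth limits the precision of spectroscopic measurements.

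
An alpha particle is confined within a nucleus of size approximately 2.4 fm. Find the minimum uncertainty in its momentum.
2.197 × 10^-20 kg·m/s

Using the Heisenberg uncertainty principle:
ΔxΔp ≥ ℏ/2

With Δx ≈ L = 2.400e-15 m (the confinement size):
Δp_min = ℏ/(2Δx)
Δp_min = (1.055e-34 J·s) / (2 × 2.400e-15 m)
Δp_min = 2.197e-20 kg·m/s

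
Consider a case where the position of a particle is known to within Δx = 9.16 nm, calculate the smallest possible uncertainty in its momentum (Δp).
5.756 × 10^-27 kg·m/s

Using the Heisenberg uncertainty principle:
ΔxΔp ≥ ℏ/2

The minimum uncertainty in momentum is:
Δp_min = ℏ/(2Δx)
Δp_min = (1.055e-34 J·s) / (2 × 9.160e-09 m)
Δp_min = 5.756e-27 kg·m/s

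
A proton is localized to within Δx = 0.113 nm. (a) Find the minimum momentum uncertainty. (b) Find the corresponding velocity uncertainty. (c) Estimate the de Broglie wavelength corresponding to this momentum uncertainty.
(a) Δp_min = 4.666 × 10^-25 kg·m/s
(b) Δv_min = 278.978 m/s
(c) λ_dB = 1.420 nm

Step-by-step:

(a) From the uncertainty principle:
Δp_min = ℏ/(2Δx) = (1.055e-34 J·s)/(2 × 1.130e-10 m) = 4.666e-25 kg·m/s

(b) The velocity uncertainty:
Δv = Δp/m = (4.666e-25 kg·m/s)/(1.673e-27 kg) = 2.790e+02 m/s = 278.978 m/s

(c) The de Broglie wavelength for this momentum:
λ = h/p = (6.626e-34 J·s)/(4.666e-25 kg·m/s) = 1.420e-09 m = 1.420 nm

Note: The de Broglie wavelength is comparable to the localization size, as expected from wave-particle duality.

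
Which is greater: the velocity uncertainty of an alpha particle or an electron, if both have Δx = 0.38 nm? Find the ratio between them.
The electron has the larger minimum velocity uncertainty, by a ratio of 7294.3.

For both particles, Δp_min = ℏ/(2Δx) = 1.388e-25 kg·m/s (same for both).

The velocity uncertainty is Δv = Δp/m:
- alpha particle: Δv = 1.388e-25 / 6.645e-27 = 2.088e+01 m/s = 20.883 m/s
- electron: Δv = 1.388e-25 / 9.109e-31 = 1.523e+05 m/s = 152.326 km/s

Ratio: 1.523e+05 / 2.088e+01 = 7294.3

The lighter particle has larger velocity uncertainty because Δv ∝ 1/m.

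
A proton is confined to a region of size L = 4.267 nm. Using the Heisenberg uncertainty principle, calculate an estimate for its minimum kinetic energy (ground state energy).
284.911 neV

Using the uncertainty principle to estimate ground state energy:

1. The position uncertainty is approximately the confinement size:
   Δx ≈ L = 4.267e-09 m

2. From ΔxΔp ≥ ℏ/2, the minimum momentum uncertainty is:
   Δp ≈ ℏ/(2L) = 1.236e-26 kg·m/s

3. The kinetic energy is approximately:
   KE ≈ (Δp)²/(2m) = (1.236e-26)²/(2 × 1.673e-27 kg)
   KE ≈ 4.565e-26 J = 284.911 neV

This is an order-of-magnitude estimate of the ground state energy.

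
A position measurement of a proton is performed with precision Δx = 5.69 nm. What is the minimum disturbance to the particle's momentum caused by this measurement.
9.267 × 10^-27 kg·m/s

The uncertainty principle implies that measuring position disturbs momentum:
ΔxΔp ≥ ℏ/2

When we measure position with precision Δx, we necessarily introduce a momentum uncertainty:
Δp ≥ ℏ/(2Δx)
Δp_min = (1.055e-34 J·s) / (2 × 5.690e-09 m)
Δp_min = 9.267e-27 kg·m/s

The more precisely we measure position, the greater the momentum disturbance.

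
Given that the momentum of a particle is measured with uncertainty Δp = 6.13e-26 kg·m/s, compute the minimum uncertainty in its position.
860.173 pm

Using the Heisenberg uncertainty principle:
ΔxΔp ≥ ℏ/2

The minimum uncertainty in position is:
Δx_min = ℏ/(2Δp)
Δx_min = (1.055e-34 J·s) / (2 × 6.130e-26 kg·m/s)
Δx_min = 8.602e-10 m = 860.173 pm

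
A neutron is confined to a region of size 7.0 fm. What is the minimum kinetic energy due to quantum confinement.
105.721 keV

Using the uncertainty principle:

1. Position uncertainty: Δx ≈ 7.000e-15 m
2. Minimum momentum uncertainty: Δp = ℏ/(2Δx) = 7.533e-21 kg·m/s
3. Minimum kinetic energy:
   KE = (Δp)²/(2m) = (7.533e-21)²/(2 × 1.675e-27 kg)
   KE = 1.694e-14 J = 105.721 keV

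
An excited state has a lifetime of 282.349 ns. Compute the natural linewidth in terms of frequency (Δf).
281.841 kHz

Using the energy-time uncertainty principle and E = hf:
ΔEΔt ≥ ℏ/2
hΔf·Δt ≥ ℏ/2

The minimum frequency uncertainty is:
Δf = ℏ/(2hτ) = 1/(4πτ)
Δf = 1/(4π × 2.823e-07 s)
Δf = 2.818e+05 Hz = 281.841 kHz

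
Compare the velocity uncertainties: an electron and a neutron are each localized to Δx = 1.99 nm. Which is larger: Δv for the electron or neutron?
The electron has the larger minimum velocity uncertainty, by a ratio of 1838.7.

For both particles, Δp_min = ℏ/(2Δx) = 2.650e-26 kg·m/s (same for both).

The velocity uncertainty is Δv = Δp/m:
- electron: Δv = 2.650e-26 / 9.109e-31 = 2.909e+04 m/s = 29.087 km/s
- neutron: Δv = 2.650e-26 / 1.675e-27 = 1.582e+01 m/s = 15.820 m/s

Ratio: 2.909e+04 / 1.582e+01 = 1838.7

The lighter particle has larger velocity uncertainty because Δv ∝ 1/m.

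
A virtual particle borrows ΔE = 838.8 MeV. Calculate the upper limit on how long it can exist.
3.924 × 10^-25 s

Using the energy-time uncertainty principle:
ΔEΔt ≥ ℏ/2

For a virtual particle borrowing energy ΔE, the maximum lifetime is:
Δt_max = ℏ/(2ΔE)

Converting energy:
ΔE = 838.8 MeV = 1.344e-10 J

Δt_max = (1.055e-34 J·s) / (2 × 1.344e-10 J)
Δt_max = 3.924e-25 s = 3.924 × 10^-25 s

Virtual particles with higher borrowed energy exist for shorter times.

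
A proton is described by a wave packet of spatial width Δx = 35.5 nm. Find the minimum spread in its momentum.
1.485 × 10^-27 kg·m/s

For a wave packet, the spatial width Δx and momentum spread Δp are related by the uncertainty principle:
ΔxΔp ≥ ℏ/2

The minimum momentum spread is:
Δp_min = ℏ/(2Δx)
Δp_min = (1.055e-34 J·s) / (2 × 3.550e-08 m)
Δp_min = 1.485e-27 kg·m/s

A wave packet cannot have both a well-defined position and well-defined momentum.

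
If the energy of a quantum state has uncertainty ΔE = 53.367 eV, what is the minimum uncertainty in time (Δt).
6.167 as

Using the energy-time uncertainty principle:
ΔEΔt ≥ ℏ/2

The minimum uncertainty in time is:
Δt_min = ℏ/(2ΔE)
Δt_min = (1.055e-34 J·s) / (2 × 8.550e-18 J)
Δt_min = 6.167e-18 s = 6.167 as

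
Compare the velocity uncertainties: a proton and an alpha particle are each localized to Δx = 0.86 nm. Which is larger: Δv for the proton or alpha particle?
The proton has the larger minimum velocity uncertainty, by a ratio of 4.0.

For both particles, Δp_min = ℏ/(2Δx) = 6.131e-26 kg·m/s (same for both).

The velocity uncertainty is Δv = Δp/m:
- proton: Δv = 6.131e-26 / 1.673e-27 = 3.666e+01 m/s = 36.656 m/s
- alpha particle: Δv = 6.131e-26 / 6.645e-27 = 9.227e+00 m/s = 9.227 m/s

Ratio: 3.666e+01 / 9.227e+00 = 4.0

The lighter particle has larger velocity uncertainty because Δv ∝ 1/m.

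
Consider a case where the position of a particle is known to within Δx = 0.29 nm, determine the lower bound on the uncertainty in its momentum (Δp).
1.818 × 10^-25 kg·m/s

Using the Heisenberg uncertainty principle:
ΔxΔp ≥ ℏ/2

The minimum uncertainty in momentum is:
Δp_min = ℏ/(2Δx)
Δp_min = (1.055e-34 J·s) / (2 × 2.900e-10 m)
Δp_min = 1.818e-25 kg·m/s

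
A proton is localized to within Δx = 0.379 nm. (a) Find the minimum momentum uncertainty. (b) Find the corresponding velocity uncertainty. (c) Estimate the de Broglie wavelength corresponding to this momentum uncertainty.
(a) Δp_min = 1.391 × 10^-25 kg·m/s
(b) Δv_min = 83.178 m/s
(c) λ_dB = 4.763 nm

Step-by-step:

(a) From the uncertainty principle:
Δp_min = ℏ/(2Δx) = (1.055e-34 J·s)/(2 × 3.790e-10 m) = 1.391e-25 kg·m/s

(b) The velocity uncertainty:
Δv = Δp/m = (1.391e-25 kg·m/s)/(1.673e-27 kg) = 8.318e+01 m/s = 83.178 m/s

(c) The de Broglie wavelength for this momentum:
λ = h/p = (6.626e-34 J·s)/(1.391e-25 kg·m/s) = 4.763e-09 m = 4.763 nm

Note: The de Broglie wavelength is comparable to the localization size, as expected from wave-particle duality.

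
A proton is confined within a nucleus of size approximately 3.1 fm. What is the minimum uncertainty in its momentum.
1.701 × 10^-20 kg·m/s

Using the Heisenberg uncertainty principle:
ΔxΔp ≥ ℏ/2

With Δx ≈ L = 3.100e-15 m (the confinement size):
Δp_min = ℏ/(2Δx)
Δp_min = (1.055e-34 J·s) / (2 × 3.100e-15 m)
Δp_min = 1.701e-20 kg·m/s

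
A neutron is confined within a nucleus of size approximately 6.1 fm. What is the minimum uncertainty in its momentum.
8.644 × 10^-21 kg·m/s

Using the Heisenberg uncertainty principle:
ΔxΔp ≥ ℏ/2

With Δx ≈ L = 6.100e-15 m (the confinement size):
Δp_min = ℏ/(2Δx)
Δp_min = (1.055e-34 J·s) / (2 × 6.100e-15 m)
Δp_min = 8.644e-21 kg·m/s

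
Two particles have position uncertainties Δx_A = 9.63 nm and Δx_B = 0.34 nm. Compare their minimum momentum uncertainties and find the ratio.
Particle B has the larger minimum momentum uncertainty, by a factor of 28.32.

For each particle, the minimum momentum uncertainty is Δp_min = ℏ/(2Δx):

Particle A: Δp_A = ℏ/(2×9.630e-09 m) = 5.475e-27 kg·m/s
Particle B: Δp_B = ℏ/(2×3.400e-10 m) = 1.551e-25 kg·m/s

Ratio: Δp_B/Δp_A = 28.32

Since Δp_min ∝ 1/Δx, the particle with smaller position uncertainty (B) has larger momentum uncertainty.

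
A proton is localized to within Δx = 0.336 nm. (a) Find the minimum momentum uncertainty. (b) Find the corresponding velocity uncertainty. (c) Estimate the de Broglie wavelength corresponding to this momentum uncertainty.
(a) Δp_min = 1.569 × 10^-25 kg·m/s
(b) Δv_min = 93.823 m/s
(c) λ_dB = 4.222 nm

Step-by-step:

(a) From the uncertainty principle:
Δp_min = ℏ/(2Δx) = (1.055e-34 J·s)/(2 × 3.360e-10 m) = 1.569e-25 kg·m/s

(b) The velocity uncertainty:
Δv = Δp/m = (1.569e-25 kg·m/s)/(1.673e-27 kg) = 9.382e+01 m/s = 93.823 m/s

(c) The de Broglie wavelength for this momentum:
λ = h/p = (6.626e-34 J·s)/(1.569e-25 kg·m/s) = 4.222e-09 m = 4.222 nm

Note: The de Broglie wavelength is comparable to the localization size, as expected from wave-particle duality.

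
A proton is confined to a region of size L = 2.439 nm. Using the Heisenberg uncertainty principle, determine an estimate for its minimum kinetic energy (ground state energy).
872.028 neV

Using the uncertainty principle to estimate ground state energy:

1. The position uncertainty is approximately the confinement size:
   Δx ≈ L = 2.439e-09 m

2. From ΔxΔp ≥ ℏ/2, the minimum momentum uncertainty is:
   Δp ≈ ℏ/(2L) = 2.162e-26 kg·m/s

3. The kinetic energy is approximately:
   KE ≈ (Δp)²/(2m) = (2.162e-26)²/(2 × 1.673e-27 kg)
   KE ≈ 1.397e-25 J = 872.028 neV

This is an order-of-magnitude estimate of the ground state energy.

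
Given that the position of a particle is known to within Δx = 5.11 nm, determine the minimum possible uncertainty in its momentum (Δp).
1.032 × 10^-26 kg·m/s

Using the Heisenberg uncertainty principle:
ΔxΔp ≥ ℏ/2

The minimum uncertainty in momentum is:
Δp_min = ℏ/(2Δx)
Δp_min = (1.055e-34 J·s) / (2 × 5.110e-09 m)
Δp_min = 1.032e-26 kg·m/s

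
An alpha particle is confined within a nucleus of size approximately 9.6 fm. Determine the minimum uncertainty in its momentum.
5.493 × 10^-21 kg·m/s

Using the Heisenberg uncertainty principle:
ΔxΔp ≥ ℏ/2

With Δx ≈ L = 9.600e-15 m (the confinement size):
Δp_min = ℏ/(2Δx)
Δp_min = (1.055e-34 J·s) / (2 × 9.600e-15 m)
Δp_min = 5.493e-21 kg·m/s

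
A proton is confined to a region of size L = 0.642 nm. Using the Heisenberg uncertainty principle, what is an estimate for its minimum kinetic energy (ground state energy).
12.586 μeV

Using the uncertainty principle to estimate ground state energy:

1. The position uncertainty is approximately the confinement size:
   Δx ≈ L = 6.420e-10 m

2. From ΔxΔp ≥ ℏ/2, the minimum momentum uncertainty is:
   Δp ≈ ℏ/(2L) = 8.213e-26 kg·m/s

3. The kinetic energy is approximately:
   KE ≈ (Δp)²/(2m) = (8.213e-26)²/(2 × 1.673e-27 kg)
   KE ≈ 2.016e-24 J = 12.586 μeV

This is an order-of-magnitude estimate of the ground state energy.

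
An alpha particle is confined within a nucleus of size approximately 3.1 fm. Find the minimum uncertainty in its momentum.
1.701 × 10^-20 kg·m/s

Using the Heisenberg uncertainty principle:
ΔxΔp ≥ ℏ/2

With Δx ≈ L = 3.100e-15 m (the confinement size):
Δp_min = ℏ/(2Δx)
Δp_min = (1.055e-34 J·s) / (2 × 3.100e-15 m)
Δp_min = 1.701e-20 kg·m/s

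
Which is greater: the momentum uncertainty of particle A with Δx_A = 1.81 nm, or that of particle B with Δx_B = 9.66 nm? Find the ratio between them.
Particle A has the larger minimum momentum uncertainty, by a factor of 5.34.

For each particle, the minimum momentum uncertainty is Δp_min = ℏ/(2Δx):

Particle A: Δp_A = ℏ/(2×1.810e-09 m) = 2.913e-26 kg·m/s
Particle B: Δp_B = ℏ/(2×9.660e-09 m) = 5.458e-27 kg·m/s

Ratio: Δp_A/Δp_B = 5.34

Since Δp_min ∝ 1/Δx, the particle with smaller position uncertainty (A) has larger momentum uncertainty.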